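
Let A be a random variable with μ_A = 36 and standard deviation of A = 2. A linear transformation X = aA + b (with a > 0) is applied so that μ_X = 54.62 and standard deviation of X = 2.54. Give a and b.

a = 1.27, b = 8.9

standard deviation of X = a·standard deviation of A (a > 0), so a = 2.54/2 = 1.27.
μ_X = a·μ_A + b, so b = 54.62 − 1.27·36 = 8.9.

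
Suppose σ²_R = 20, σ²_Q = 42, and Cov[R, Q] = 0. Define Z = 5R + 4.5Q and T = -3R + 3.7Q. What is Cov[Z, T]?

By bilinearity, Cov[Z, T] = ac·σ²_R + bd·σ²_Q + (ad+bc)·Cov[R, Q], with a=5, b=4.5, c=-3, d=3.7.
ac·σ²_R = 5·(-3)·20 = -300
bd·σ²_Q = 4.5·3.7·42 = 699.3
(ad+bc)·Cov[R, Q] = (5)·0 = 0
Cov[Z, T] = -300 + 699.3 + 0 = 399.3.

Cov[Z, T] = 399.3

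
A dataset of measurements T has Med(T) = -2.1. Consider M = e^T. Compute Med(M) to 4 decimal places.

e^T is monotone on this domain, so Med(M) = exp(-2.1) ≈ 0.1225.

Med(M) = 0.1225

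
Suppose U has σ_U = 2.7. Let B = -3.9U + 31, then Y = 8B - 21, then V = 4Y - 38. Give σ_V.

σ_B = |-3.9|·2.7 = 10.53.
σ_Y = |8|·10.53 = 84.24.
σ_V = |4|·84.24 = 336.96.

σ_V = 336.96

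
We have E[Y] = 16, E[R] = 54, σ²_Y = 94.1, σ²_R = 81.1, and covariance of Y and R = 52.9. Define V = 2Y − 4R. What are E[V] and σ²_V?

E[V] = 2·E[Y] + (-4)·E[R] = 2·16 + (-4)·54 = -184.
σ²_V = a²·σ²_Y + b²·σ²_R + 2ab·covariance of Y and R with a = 2, b = -4.
= 2²·94.1 + (-4)²·81.1 + 2·2·(-4)·52.9
= 376.4 + 1297.6 + (-846.4) = 827.6.

E[V] = -184, σ²_V = 827.6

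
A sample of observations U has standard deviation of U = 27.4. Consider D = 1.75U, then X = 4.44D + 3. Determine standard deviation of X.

standard deviation of D = |1.75|·27.4 = 47.95.
standard deviation of X = |4.44|·47.95 = 212.898.

standard deviation of X = 212.898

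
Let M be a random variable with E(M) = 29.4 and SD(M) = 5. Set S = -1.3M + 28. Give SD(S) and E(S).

S = -1.3M + 28 is linear with a = -1.3, b = 28.
SD(S) = |a|·SD(M) = |-1.3|·5 = 6.5.
E(S) = a·E(M) + b = (-1.3)·29.4 + 28 = -10.22.

SD(S) = 6.5, E(S) = -10.22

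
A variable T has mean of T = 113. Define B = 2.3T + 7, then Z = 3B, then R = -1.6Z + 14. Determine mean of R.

mean of R = -1267.12

mean of B = 2.3·113 + 7 = 266.9.
mean of Z = 3·266.9 = 800.7.
mean of R = (-1.6)·800.7 + 14 = -1267.12.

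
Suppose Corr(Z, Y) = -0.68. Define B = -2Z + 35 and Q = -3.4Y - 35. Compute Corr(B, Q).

Corr(B, Q) = -0.68

Linear rescalings preserve correlation up to sign; here the slopes -2 and -3.4 have the same sign, so Corr(B, Q) = Corr(Z, Y) = -0.68.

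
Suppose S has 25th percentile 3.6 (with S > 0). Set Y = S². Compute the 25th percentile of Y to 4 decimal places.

S² is increasing, so P_{25}(Y) = g(P_{25}(S)) = 12.96.

25th percentile of Y = 12.96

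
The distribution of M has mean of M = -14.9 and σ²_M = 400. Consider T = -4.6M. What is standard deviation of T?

T = -4.6M is linear with a = -4.6, b = 0.
standard deviation of M = √400 = 20.
standard deviation of T = |a|·standard deviation of M = |-4.6|·20 = 92.

standard deviation of T = 92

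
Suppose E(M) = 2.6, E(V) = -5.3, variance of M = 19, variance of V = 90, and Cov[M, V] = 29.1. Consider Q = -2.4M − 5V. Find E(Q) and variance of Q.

E(Q) = 20.26, variance of Q = 3057.84

E(Q) = (-2.4)·E(M) + (-5)·E(V) = (-2.4)·2.6 + (-5)·(-5.3) = 20.26.
variance of Q = a²·variance of M + b²·variance of V + 2ab·Cov[M, V] with a = -2.4, b = -5.
= (-2.4)²·19 + (-5)²·90 + 2·(-2.4)·(-5)·29.1
= 109.44 + 2250 + 698.4 = 3057.84.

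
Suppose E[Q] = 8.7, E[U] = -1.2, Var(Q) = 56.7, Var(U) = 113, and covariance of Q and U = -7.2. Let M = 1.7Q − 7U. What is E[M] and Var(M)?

E[M] = 23.19, Var(M) = 5872.223

E[M] = 1.7·E[Q] + (-7)·E[U] = 1.7·8.7 + (-7)·(-1.2) = 23.19.
Var(M) = a²·Var(Q) + b²·Var(U) + 2ab·covariance of Q and U with a = 1.7, b = -7.
= 1.7²·56.7 + (-7)²·113 + 2·1.7·(-7)·(-7.2)
= 163.863 + 5537 + 171.36 = 5872.223.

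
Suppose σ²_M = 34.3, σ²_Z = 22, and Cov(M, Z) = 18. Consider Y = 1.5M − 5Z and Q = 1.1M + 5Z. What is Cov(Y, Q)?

By bilinearity, Cov(Y, Q) = ac·σ²_M + bd·σ²_Z + (ad+bc)·Cov(M, Z), with a=1.5, b=-5, c=1.1, d=5.
ac·σ²_M = 1.5·1.1·34.3 = 56.595
bd·σ²_Z = (-5)·5·22 = -550
(ad+bc)·Cov(M, Z) = (2)·18 = 36
Cov(Y, Q) = 56.595 + (-550) + 36 = -457.405.

Cov(Y, Q) = -457.405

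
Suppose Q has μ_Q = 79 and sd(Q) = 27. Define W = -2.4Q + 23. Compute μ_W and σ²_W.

W = -2.4Q + 23 is linear with a = -2.4, b = 23.
μ_W = a·μ_Q + b = (-2.4)·79 + 23 = -166.6.
σ²_Q = 27² = 729.
σ²_W = a²·σ²_Q = (-2.4)²·729 = 4199.04 (the additive constant 23 does not affect variance).

μ_W = -166.6, σ²_W = 4199.04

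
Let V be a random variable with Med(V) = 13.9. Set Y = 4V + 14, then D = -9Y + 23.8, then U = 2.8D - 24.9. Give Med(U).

Med(Y) = 4·13.9 + 14 = 69.6.
Med(D) = (-9)·69.6 + 23.8 = -602.6.
Med(U) = 2.8·(-602.6) + (-24.9) = -1712.18.

Med(U) = -1712.18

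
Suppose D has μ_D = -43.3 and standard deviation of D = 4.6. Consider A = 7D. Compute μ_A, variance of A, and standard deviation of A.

μ_A = -303.1, variance of A = 1036.84, standard deviation of A = 32.2

A = 7D is linear with a = 7, b = 0.
μ_A = a·μ_D + b = 7·(-43.3) = -303.1.
variance of D = 4.6² = 21.16.
variance of A = a²·variance of D = 7²·21.16 = 1036.84.
standard deviation of A = |a|·standard deviation of D = |7|·4.6 = 32.2.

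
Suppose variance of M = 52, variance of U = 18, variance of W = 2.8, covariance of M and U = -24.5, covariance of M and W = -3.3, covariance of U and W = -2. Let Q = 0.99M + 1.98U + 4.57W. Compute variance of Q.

variance of Q = a²·variance of M + b²·variance of U + c²·variance of W + 2ab·covariance of M and U + 2ac·covariance of M and W + 2bc·covariance of U and W, with a = 0.99, b = 1.98, c = 4.57.
= 50.9652 + 70.5672 + 58.47772 + (-96.0498) + (-29.86038) + (-36.1944)
= 17.90554.

variance of Q = 17.90554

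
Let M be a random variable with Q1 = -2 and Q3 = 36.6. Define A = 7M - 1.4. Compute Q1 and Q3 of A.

Q1(A) = -15.4, Q3(A) = 254.8

a = 7 > 0: Q1(A) = a·Q1(M)+b = -15.4, Q3(A) = a·Q3(M)+b = 254.8.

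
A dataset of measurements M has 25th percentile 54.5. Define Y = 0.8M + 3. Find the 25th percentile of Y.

Since a = 0.8 > 0 the transformation is increasing, so the 25th percentile of Y = a·(P_{25} of M) + b = 0.8·54.5 + 3 = 46.6.

25th percentile of Y = 46.6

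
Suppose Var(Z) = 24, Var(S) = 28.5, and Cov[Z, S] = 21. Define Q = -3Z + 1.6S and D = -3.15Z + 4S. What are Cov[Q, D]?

Cov[Q, D] = 51.36

By bilinearity, Cov[Q, D] = ac·Var(Z) + bd·Var(S) + (ad+bc)·Cov[Z, S], with a=-3, b=1.6, c=-3.15, d=4.
ac·Var(Z) = (-3)·(-3.15)·24 = 226.8
bd·Var(S) = 1.6·4·28.5 = 182.4
(ad+bc)·Cov[Z, S] = (-17.04)·21 = -357.84
Cov[Q, D] = 226.8 + 182.4 + (-357.84) = 51.36.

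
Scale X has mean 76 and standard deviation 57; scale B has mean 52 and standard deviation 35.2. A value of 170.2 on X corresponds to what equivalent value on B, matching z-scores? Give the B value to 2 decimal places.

B = 110.17

z = (170.2 − 76)/57 ≈ 1.6526.
B = 52 + z·35.2 = 52 + (170.2 − 76)·35.2/57 ≈ 110.17.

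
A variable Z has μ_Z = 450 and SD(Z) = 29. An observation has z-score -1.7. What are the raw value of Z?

Z = μ_Z + z·SD(Z) = 450 + (-1.7)·29 = 400.7.

Z = 400.7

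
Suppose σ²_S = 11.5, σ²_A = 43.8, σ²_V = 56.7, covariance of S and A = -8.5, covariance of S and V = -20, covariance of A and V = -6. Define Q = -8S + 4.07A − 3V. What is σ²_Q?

σ²_Q = 1711.88262

σ²_Q = a²·σ²_S + b²·σ²_A + c²·σ²_V + 2ab·covariance of S and A + 2ac·covariance of S and V + 2bc·covariance of A and V, with a = -8, b = 4.07, c = -3.
= 736 + 725.54262 + 510.3 + 553.52 + (-960) + 146.52
= 1711.88262.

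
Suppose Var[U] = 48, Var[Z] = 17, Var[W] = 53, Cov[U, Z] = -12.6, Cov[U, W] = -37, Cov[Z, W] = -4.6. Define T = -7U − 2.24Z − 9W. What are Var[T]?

Var[T] = a²·Var[U] + b²·Var[Z] + c²·Var[W] + 2ab·Cov[U, Z] + 2ac·Cov[U, W] + 2bc·Cov[Z, W], with a = -7, b = -2.24, c = -9.
= 2352 + 85.2992 + 4293 + (-395.136) + (-4662) + (-185.472)
= 1487.6912.

Var[T] = 1487.6912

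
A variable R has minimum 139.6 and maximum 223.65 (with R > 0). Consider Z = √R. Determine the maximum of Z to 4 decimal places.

max(Z) = 14.9549

√R is increasing on this domain, so max(Z) comes from max(R) = 223.65: max(Z) = √(223.65) ≈ 14.9549.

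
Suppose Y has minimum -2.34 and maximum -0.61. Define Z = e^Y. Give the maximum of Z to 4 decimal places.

e^Y is increasing on this domain, so max(Z) comes from max(Y) = -0.61: max(Z) = exp(-0.61) ≈ 0.5434.

max(Z) = 0.5434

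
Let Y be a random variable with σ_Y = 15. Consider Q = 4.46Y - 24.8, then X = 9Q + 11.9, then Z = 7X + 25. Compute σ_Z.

σ_Z = 4214.7

σ_Q = |4.46|·15 = 66.9.
σ_X = |9|·66.9 = 602.1.
σ_Z = |7|·602.1 = 4214.7.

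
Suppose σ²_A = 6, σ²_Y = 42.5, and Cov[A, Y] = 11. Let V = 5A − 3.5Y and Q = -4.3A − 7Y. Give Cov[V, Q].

Cov[V, Q] = 692.8

By bilinearity, Cov[V, Q] = ac·σ²_A + bd·σ²_Y + (ad+bc)·Cov[A, Y], with a=5, b=-3.5, c=-4.3, d=-7.
ac·σ²_A = 5·(-4.3)·6 = -129
bd·σ²_Y = (-3.5)·(-7)·42.5 = 1041.25
(ad+bc)·Cov[A, Y] = (-19.95)·11 = -219.45
Cov[V, Q] = -129 + 1041.25 + (-219.45) = 692.8.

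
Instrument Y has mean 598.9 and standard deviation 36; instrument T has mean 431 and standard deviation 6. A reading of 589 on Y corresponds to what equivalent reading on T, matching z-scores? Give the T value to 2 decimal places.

z = (589 − 598.9)/36 = -0.275.
T = 431 + z·6 = 431 + (589 − 598.9)·6/36 = 429.35.

T = 429.35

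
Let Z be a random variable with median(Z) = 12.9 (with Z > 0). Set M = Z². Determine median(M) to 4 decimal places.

Z² is monotone on this domain, so median(M) = square(12.9) = 166.41.

median(M) = 166.41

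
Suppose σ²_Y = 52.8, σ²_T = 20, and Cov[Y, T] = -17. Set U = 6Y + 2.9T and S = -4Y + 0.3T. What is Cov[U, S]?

By bilinearity, Cov[U, S] = ac·σ²_Y + bd·σ²_T + (ad+bc)·Cov[Y, T], with a=6, b=2.9, c=-4, d=0.3.
ac·σ²_Y = 6·(-4)·52.8 = -1267.2
bd·σ²_T = 2.9·0.3·20 = 17.4
(ad+bc)·Cov[Y, T] = (-9.8)·(-17) = 166.6
Cov[U, S] = -1267.2 + 17.4 + 166.6 = -1083.2.

Cov[U, S] = -1083.2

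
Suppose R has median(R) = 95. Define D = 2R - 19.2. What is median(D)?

A linear map preserves order up to sign, so median(D) = a·median(R) + b = 2·95 + (-19.2) = 170.8.

median(D) = 170.8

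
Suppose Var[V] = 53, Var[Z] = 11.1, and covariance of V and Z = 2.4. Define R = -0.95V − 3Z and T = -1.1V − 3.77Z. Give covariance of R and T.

By bilinearity, covariance of R and T = ac·Var[V] + bd·Var[Z] + (ad+bc)·covariance of V and Z, with a=-0.95, b=-3, c=-1.1, d=-3.77.
ac·Var[V] = (-0.95)·(-1.1)·53 = 55.385
bd·Var[Z] = (-3)·(-3.77)·11.1 = 125.541
(ad+bc)·covariance of V and Z = (6.8815)·2.4 = 16.5156
covariance of R and T = 55.385 + 125.541 + 16.5156 = 197.4416.

covariance of R and T = 197.4416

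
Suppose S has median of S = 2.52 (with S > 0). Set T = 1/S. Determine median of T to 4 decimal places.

median of T = 0.3968

1/S is monotone on this domain, so median of T = 1/(2.52) ≈ 0.3968.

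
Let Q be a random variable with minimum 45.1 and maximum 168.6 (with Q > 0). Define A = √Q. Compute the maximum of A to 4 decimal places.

max(A) = 12.9846

√Q is increasing on this domain, so max(A) comes from max(Q) = 168.6: max(A) = √(168.6) ≈ 12.9846.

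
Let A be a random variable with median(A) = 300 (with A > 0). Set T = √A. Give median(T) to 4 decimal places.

√A is monotone on this domain, so median(T) = √(300) ≈ 17.3205.

median(T) = 17.3205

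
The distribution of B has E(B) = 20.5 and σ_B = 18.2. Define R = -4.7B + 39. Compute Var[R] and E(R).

Var[R] = 7317.0916, E(R) = -57.35

R = -4.7B + 39 is linear with a = -4.7, b = 39.
Var[B] = 18.2² = 331.24.
Var[R] = a²·Var[B] = (-4.7)²·331.24 = 7317.0916 (the additive constant 39 does not affect variance).
E(R) = a·E(B) + b = (-4.7)·20.5 + 39 = -57.35.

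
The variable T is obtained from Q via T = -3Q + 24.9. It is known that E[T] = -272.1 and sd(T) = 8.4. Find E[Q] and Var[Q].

E[Q] = 99, Var[Q] = 7.84

From T = -3Q + 24.9: E[T] = a·E[Q] + b, so E[Q] = (E[T] − b)/a = (-272.1 − 24.9)/(-3) = 99.
Var[T] = 8.4² = 70.56.
Var[T] = a²·Var[Q], so Var[Q] = 70.56/(-3)² = 7.84.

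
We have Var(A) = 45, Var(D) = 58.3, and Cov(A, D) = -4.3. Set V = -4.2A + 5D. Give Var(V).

Var(V) = a²·Var(A) + b²·Var(D) + 2ab·Cov(A, D) with a = -4.2, b = 5.
= (-4.2)²·45 + 5²·58.3 + 2·(-4.2)·5·(-4.3)
= 793.8 + 1457.5 + 180.6 = 2431.9.

Var(V) = 2431.9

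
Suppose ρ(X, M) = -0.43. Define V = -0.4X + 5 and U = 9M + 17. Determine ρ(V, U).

Linear rescalings preserve |correlation|; the slopes -0.4 and 9 have opposite signs, so the correlation flips sign: ρ(V, U) = −ρ(X, M) = 0.43.

ρ(V, U) = 0.43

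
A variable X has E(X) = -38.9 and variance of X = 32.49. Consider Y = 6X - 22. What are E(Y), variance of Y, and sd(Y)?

E(Y) = -255.4, variance of Y = 1169.64, sd(Y) = 34.2

Y = 6X - 22 is linear with a = 6, b = -22.
E(Y) = a·E(X) + b = 6·(-38.9) + (-22) = -255.4.
variance of Y = a²·variance of X = 6²·32.49 = 1169.64 (the additive constant -22 does not affect variance).
sd(X) = √32.49 = 5.7.
sd(Y) = |a|·sd(X) = |6|·5.7 = 34.2.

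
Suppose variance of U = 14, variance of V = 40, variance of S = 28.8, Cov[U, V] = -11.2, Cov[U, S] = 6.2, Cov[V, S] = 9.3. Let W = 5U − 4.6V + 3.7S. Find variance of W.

variance of W = 2018.7

variance of W = a²·variance of U + b²·variance of V + c²·variance of S + 2ab·Cov[U, V] + 2ac·Cov[U, S] + 2bc·Cov[V, S], with a = 5, b = -4.6, c = 3.7.
= 350 + 846.4 + 394.272 + 515.2 + 229.4 + (-316.572)
= 2018.7.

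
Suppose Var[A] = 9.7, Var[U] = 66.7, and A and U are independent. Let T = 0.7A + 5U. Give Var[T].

Var[T] = a²·Var[A] + b²·Var[U] + 2ab·covariance of A and U with a = 0.7, b = 5.
Independence gives covariance of A and U = 0.
= 0.7²·9.7 + 5²·66.7 + 2·0.7·5·0
= 4.753 + 1667.5 + 0 = 1672.253.

Var[T] = 1672.253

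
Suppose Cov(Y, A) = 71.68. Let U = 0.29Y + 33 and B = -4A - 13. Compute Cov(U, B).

Cov(U, B) = a·c·Cov(Y, A) = 0.29·(-4)·71.68 = -83.1488. Additive constants drop out.

Cov(U, B) = -83.1488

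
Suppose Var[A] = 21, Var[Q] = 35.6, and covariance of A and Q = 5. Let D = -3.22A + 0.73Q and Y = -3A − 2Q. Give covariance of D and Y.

covariance of D and Y = 172.134

By bilinearity, covariance of D and Y = ac·Var[A] + bd·Var[Q] + (ad+bc)·covariance of A and Q, with a=-3.22, b=0.73, c=-3, d=-2.
ac·Var[A] = (-3.22)·(-3)·21 = 202.86
bd·Var[Q] = 0.73·(-2)·35.6 = -51.976
(ad+bc)·covariance of A and Q = (4.25)·5 = 21.25
covariance of D and Y = 202.86 + (-51.976) + 21.25 = 172.134.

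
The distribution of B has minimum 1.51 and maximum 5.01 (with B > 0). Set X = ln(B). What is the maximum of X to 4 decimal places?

ln(B) is increasing on this domain, so max(X) comes from max(B) = 5.01: max(X) = ln(5.01) ≈ 1.6114.

max(X) = 1.6114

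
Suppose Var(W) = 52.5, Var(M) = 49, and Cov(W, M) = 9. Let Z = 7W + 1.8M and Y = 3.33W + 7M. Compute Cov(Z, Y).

By bilinearity, Cov(Z, Y) = ac·Var(W) + bd·Var(M) + (ad+bc)·Cov(W, M), with a=7, b=1.8, c=3.33, d=7.
ac·Var(W) = 7·3.33·52.5 = 1223.775
bd·Var(M) = 1.8·7·49 = 617.4
(ad+bc)·Cov(W, M) = (54.994)·9 = 494.946
Cov(Z, Y) = 1223.775 + 617.4 + 494.946 = 2336.121.

Cov(Z, Y) = 2336.121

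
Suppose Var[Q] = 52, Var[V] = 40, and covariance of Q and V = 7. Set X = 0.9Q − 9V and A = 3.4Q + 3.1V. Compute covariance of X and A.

By bilinearity, covariance of X and A = ac·Var[Q] + bd·Var[V] + (ad+bc)·covariance of Q and V, with a=0.9, b=-9, c=3.4, d=3.1.
ac·Var[Q] = 0.9·3.4·52 = 159.12
bd·Var[V] = (-9)·3.1·40 = -1116
(ad+bc)·covariance of Q and V = (-27.81)·7 = -194.67
covariance of X and A = 159.12 + (-1116) + (-194.67) = -1151.55.

covariance of X and A = -1151.55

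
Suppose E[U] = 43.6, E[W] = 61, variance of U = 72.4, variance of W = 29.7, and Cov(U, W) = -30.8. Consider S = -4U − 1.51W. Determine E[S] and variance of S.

E[S] = -266.51, variance of S = 854.05497

E[S] = (-4)·E[U] + (-1.51)·E[W] = (-4)·43.6 + (-1.51)·61 = -266.51.
variance of S = a²·variance of U + b²·variance of W + 2ab·Cov(U, W) with a = -4, b = -1.51.
= (-4)²·72.4 + (-1.51)²·29.7 + 2·(-4)·(-1.51)·(-30.8)
= 1158.4 + 67.71897 + (-372.064) = 854.05497.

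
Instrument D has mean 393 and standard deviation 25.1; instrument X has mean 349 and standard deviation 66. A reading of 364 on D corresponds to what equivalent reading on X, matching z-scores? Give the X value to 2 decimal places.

z = (364 − 393)/25.1 ≈ -1.1554.
X = 349 + z·66 = 349 + (364 − 393)·66/25.1 ≈ 272.75.

X = 272.75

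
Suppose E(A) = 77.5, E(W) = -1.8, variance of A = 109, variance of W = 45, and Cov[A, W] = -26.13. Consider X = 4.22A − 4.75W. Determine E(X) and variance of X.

E(X) = 335.6, variance of X = 4003.9798

E(X) = 4.22·E(A) + (-4.75)·E(W) = 4.22·77.5 + (-4.75)·(-1.8) = 335.6.
variance of X = a²·variance of A + b²·variance of W + 2ab·Cov[A, W] with a = 4.22, b = -4.75.
= 4.22²·109 + (-4.75)²·45 + 2·4.22·(-4.75)·(-26.13)
= 1941.1156 + 1015.3125 + 1047.5517 = 4003.9798.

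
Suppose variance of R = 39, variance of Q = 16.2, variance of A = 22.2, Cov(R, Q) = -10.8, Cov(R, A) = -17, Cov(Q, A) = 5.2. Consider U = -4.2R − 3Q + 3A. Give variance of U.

variance of U = 1096.2

variance of U = a²·variance of R + b²·variance of Q + c²·variance of A + 2ab·Cov(R, Q) + 2ac·Cov(R, A) + 2bc·Cov(Q, A), with a = -4.2, b = -3, c = 3.
= 687.96 + 145.8 + 199.8 + (-272.16) + 428.4 + (-93.6)
= 1096.2.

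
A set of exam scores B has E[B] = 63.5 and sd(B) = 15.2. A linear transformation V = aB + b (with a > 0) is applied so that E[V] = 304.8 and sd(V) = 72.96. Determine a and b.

a = 4.8, b = 0

sd(V) = a·sd(B) (a > 0), so a = 72.96/15.2 = 4.8.
E[V] = a·E[B] + b, so b = 304.8 − 4.8·63.5 = 0.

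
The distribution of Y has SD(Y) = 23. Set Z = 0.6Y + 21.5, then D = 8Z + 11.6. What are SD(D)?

SD(D) = 110.4

SD(Z) = |0.6|·23 = 13.8.
SD(D) = |8|·13.8 = 110.4.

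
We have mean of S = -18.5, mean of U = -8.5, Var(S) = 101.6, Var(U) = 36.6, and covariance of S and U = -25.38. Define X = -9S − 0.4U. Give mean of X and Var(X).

mean of X = 169.9, Var(X) = 8052.72

mean of X = (-9)·mean of S + (-0.4)·mean of U = (-9)·(-18.5) + (-0.4)·(-8.5) = 169.9.
Var(X) = a²·Var(S) + b²·Var(U) + 2ab·covariance of S and U with a = -9, b = -0.4.
= (-9)²·101.6 + (-0.4)²·36.6 + 2·(-9)·(-0.4)·(-25.38)
= 8229.6 + 5.856 + (-182.736) = 8052.72.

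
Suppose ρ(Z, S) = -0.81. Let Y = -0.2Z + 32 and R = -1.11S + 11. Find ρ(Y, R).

Linear rescalings preserve correlation up to sign; here the slopes -0.2 and -1.11 have the same sign, so ρ(Y, R) = ρ(Z, S) = -0.81.

ρ(Y, R) = -0.81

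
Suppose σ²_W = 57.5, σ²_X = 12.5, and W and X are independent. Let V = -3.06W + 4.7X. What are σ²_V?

σ²_V = 814.532

σ²_V = a²·σ²_W + b²·σ²_X + 2ab·covariance of W and X with a = -3.06, b = 4.7.
Independence gives covariance of W and X = 0.
= (-3.06)²·57.5 + 4.7²·12.5 + 2·(-3.06)·4.7·0
= 538.407 + 276.125 + 0 = 814.532.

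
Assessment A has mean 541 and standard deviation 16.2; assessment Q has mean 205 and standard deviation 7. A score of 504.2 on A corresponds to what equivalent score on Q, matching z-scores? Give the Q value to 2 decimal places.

z = (504.2 − 541)/16.2 ≈ -2.2716.
Q = 205 + z·7 = 205 + (504.2 − 541)·7/16.2 ≈ 189.10.

Q = 189.10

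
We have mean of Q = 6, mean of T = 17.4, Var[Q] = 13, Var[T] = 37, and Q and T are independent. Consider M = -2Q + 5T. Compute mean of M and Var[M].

mean of M = 75, Var[M] = 977

mean of M = (-2)·mean of Q + 5·mean of T = (-2)·6 + 5·17.4 = 75.
Var[M] = a²·Var[Q] + b²·Var[T] + 2ab·Cov(Q, T) with a = -2, b = 5.
Independence gives Cov(Q, T) = 0.
= (-2)²·13 + 5²·37 + 2·(-2)·5·0
= 52 + 925 + 0 = 977.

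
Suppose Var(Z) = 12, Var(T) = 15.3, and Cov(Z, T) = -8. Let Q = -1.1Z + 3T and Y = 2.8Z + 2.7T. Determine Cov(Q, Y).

Cov(Q, Y) = 43.53

By bilinearity, Cov(Q, Y) = ac·Var(Z) + bd·Var(T) + (ad+bc)·Cov(Z, T), with a=-1.1, b=3, c=2.8, d=2.7.
ac·Var(Z) = (-1.1)·2.8·12 = -36.96
bd·Var(T) = 3·2.7·15.3 = 123.93
(ad+bc)·Cov(Z, T) = (5.43)·(-8) = -43.44
Cov(Q, Y) = -36.96 + 123.93 + (-43.44) = 43.53.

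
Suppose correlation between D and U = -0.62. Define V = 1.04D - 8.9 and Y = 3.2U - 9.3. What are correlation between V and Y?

correlation between V and Y = -0.62

Linear rescalings preserve correlation up to sign; here the slopes 1.04 and 3.2 have the same sign, so correlation between V and Y = correlation between D and U = -0.62.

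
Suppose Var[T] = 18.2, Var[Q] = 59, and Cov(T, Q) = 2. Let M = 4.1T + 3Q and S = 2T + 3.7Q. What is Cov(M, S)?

Cov(M, S) = 846.48

By bilinearity, Cov(M, S) = ac·Var[T] + bd·Var[Q] + (ad+bc)·Cov(T, Q), with a=4.1, b=3, c=2, d=3.7.
ac·Var[T] = 4.1·2·18.2 = 149.24
bd·Var[Q] = 3·3.7·59 = 654.9
(ad+bc)·Cov(T, Q) = (21.17)·2 = 42.34
Cov(M, S) = 149.24 + 654.9 + 42.34 = 846.48.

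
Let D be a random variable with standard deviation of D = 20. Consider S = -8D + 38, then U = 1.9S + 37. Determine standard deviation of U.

standard deviation of U = 304

standard deviation of S = |-8|·20 = 160.
standard deviation of U = |1.9|·160 = 304.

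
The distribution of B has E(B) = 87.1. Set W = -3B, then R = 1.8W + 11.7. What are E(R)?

E(R) = -458.64

E(W) = (-3)·87.1 = -261.3.
E(R) = 1.8·(-261.3) + 11.7 = -458.64.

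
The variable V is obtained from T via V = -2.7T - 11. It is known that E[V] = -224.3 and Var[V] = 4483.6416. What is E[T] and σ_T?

E[T] = 79, σ_T = 24.8

From V = -2.7T - 11: E[V] = a·E[T] + b, so E[T] = (E[V] − b)/a = (-224.3 − (-11))/(-2.7) = 79.
σ_V = √4483.6416 = 66.96.
σ_V = |a|·σ_T, so σ_T = 66.96/|-2.7| = 24.8.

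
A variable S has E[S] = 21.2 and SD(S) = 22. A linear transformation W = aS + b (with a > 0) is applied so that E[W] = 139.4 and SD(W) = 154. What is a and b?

SD(W) = a·SD(S) (a > 0), so a = 154/22 = 7.
E[W] = a·E[S] + b, so b = 139.4 − 7·21.2 = -9.

a = 7, b = -9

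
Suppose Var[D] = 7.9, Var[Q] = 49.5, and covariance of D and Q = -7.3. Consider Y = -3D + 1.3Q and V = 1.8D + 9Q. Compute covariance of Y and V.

By bilinearity, covariance of Y and V = ac·Var[D] + bd·Var[Q] + (ad+bc)·covariance of D and Q, with a=-3, b=1.3, c=1.8, d=9.
ac·Var[D] = (-3)·1.8·7.9 = -42.66
bd·Var[Q] = 1.3·9·49.5 = 579.15
(ad+bc)·covariance of D and Q = (-24.66)·(-7.3) = 180.018
covariance of Y and V = -42.66 + 579.15 + 180.018 = 716.508.

covariance of Y and V = 716.508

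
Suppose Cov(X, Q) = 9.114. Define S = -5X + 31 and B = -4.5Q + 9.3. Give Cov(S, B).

Cov(S, B) = a·c·Cov(X, Q) = (-5)·(-4.5)·9.114 = 205.065. Additive constants drop out.

Cov(S, B) = 205.065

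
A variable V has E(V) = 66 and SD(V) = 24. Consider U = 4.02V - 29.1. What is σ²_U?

U = 4.02V - 29.1 is linear with a = 4.02, b = -29.1.
σ²_V = 24² = 576.
σ²_U = a²·σ²_V = 4.02²·576 = 9308.3904 (the additive constant -29.1 does not affect variance).

σ²_U = 9308.3904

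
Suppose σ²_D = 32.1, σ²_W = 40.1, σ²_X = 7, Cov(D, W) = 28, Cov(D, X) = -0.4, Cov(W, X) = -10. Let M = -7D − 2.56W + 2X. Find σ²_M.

σ²_M = a²·σ²_D + b²·σ²_W + c²·σ²_X + 2ab·Cov(D, W) + 2ac·Cov(D, X) + 2bc·Cov(W, X), with a = -7, b = -2.56, c = 2.
= 1572.9 + 262.79936 + 28 + 1003.52 + 11.2 + 102.4
= 2980.81936.

σ²_M = 2980.81936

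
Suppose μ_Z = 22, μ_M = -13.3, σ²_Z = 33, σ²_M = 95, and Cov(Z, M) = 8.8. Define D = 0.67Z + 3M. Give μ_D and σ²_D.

μ_D = 0.67·μ_Z + 3·μ_M = 0.67·22 + 3·(-13.3) = -25.16.
σ²_D = a²·σ²_Z + b²·σ²_M + 2ab·Cov(Z, M) with a = 0.67, b = 3.
= 0.67²·33 + 3²·95 + 2·0.67·3·8.8
= 14.8137 + 855 + 35.376 = 905.1897.

μ_D = -25.16, σ²_D = 905.1897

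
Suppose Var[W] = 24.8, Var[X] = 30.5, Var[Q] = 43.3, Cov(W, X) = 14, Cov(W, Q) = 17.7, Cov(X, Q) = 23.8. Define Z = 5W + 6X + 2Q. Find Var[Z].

Var[Z] = 3656.4

Var[Z] = a²·Var[W] + b²·Var[X] + c²·Var[Q] + 2ab·Cov(W, X) + 2ac·Cov(W, Q) + 2bc·Cov(X, Q), with a = 5, b = 6, c = 2.
= 620 + 1098 + 173.2 + 840 + 354 + 571.2
= 3656.4.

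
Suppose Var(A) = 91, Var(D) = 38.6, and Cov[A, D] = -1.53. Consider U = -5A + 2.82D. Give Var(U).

Var(U) = 2625.10864

Var(U) = a²·Var(A) + b²·Var(D) + 2ab·Cov[A, D] with a = -5, b = 2.82.
= (-5)²·91 + 2.82²·38.6 + 2·(-5)·2.82·(-1.53)
= 2275 + 306.96264 + 43.146 = 2625.10864.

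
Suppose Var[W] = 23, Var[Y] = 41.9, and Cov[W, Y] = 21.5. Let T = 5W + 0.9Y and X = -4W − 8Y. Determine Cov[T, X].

By bilinearity, Cov[T, X] = ac·Var[W] + bd·Var[Y] + (ad+bc)·Cov[W, Y], with a=5, b=0.9, c=-4, d=-8.
ac·Var[W] = 5·(-4)·23 = -460
bd·Var[Y] = 0.9·(-8)·41.9 = -301.68
(ad+bc)·Cov[W, Y] = (-43.6)·21.5 = -937.4
Cov[T, X] = -460 + (-301.68) + (-937.4) = -1699.08.

Cov[T, X] = -1699.08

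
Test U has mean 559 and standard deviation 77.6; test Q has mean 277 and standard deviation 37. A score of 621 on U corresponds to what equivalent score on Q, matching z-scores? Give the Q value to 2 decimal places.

Q = 306.56

z = (621 − 559)/77.6 ≈ 0.799.
Q = 277 + z·37 = 277 + (621 − 559)·37/77.6 ≈ 306.56.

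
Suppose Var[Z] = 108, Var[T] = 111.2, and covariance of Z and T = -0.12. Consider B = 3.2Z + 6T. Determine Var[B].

Var[B] = 5104.512

Var[B] = a²·Var[Z] + b²·Var[T] + 2ab·covariance of Z and T with a = 3.2, b = 6.
= 3.2²·108 + 6²·111.2 + 2·3.2·6·(-0.12)
= 1105.92 + 4003.2 + (-4.608) = 5104.512.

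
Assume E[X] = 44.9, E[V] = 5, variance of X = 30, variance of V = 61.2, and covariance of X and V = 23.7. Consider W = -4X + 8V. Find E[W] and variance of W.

E[W] = (-4)·E[X] + 8·E[V] = (-4)·44.9 + 8·5 = -139.6.
variance of W = a²·variance of X + b²·variance of V + 2ab·covariance of X and V with a = -4, b = 8.
= (-4)²·30 + 8²·61.2 + 2·(-4)·8·23.7
= 480 + 3916.8 + (-1516.8) = 2880.

E[W] = -139.6, variance of W = 2880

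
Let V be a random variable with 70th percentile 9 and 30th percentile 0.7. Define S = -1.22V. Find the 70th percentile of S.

70th percentile of S = -0.854

Since a = -1.22 < 0 the transformation is decreasing, reversing order: the 70th percentile of S corresponds to the 30th percentile of V.
So P_{70}(S) = a·P_{30}(V) + b = (-1.22)·0.7 = -0.854.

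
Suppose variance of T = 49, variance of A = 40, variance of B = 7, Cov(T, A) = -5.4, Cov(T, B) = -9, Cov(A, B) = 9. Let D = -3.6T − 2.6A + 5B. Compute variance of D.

variance of D = 1069.352

variance of D = a²·variance of T + b²·variance of A + c²·variance of B + 2ab·Cov(T, A) + 2ac·Cov(T, B) + 2bc·Cov(A, B), with a = -3.6, b = -2.6, c = 5.
= 635.04 + 270.4 + 175 + (-101.088) + 324 + (-234)
= 1069.352.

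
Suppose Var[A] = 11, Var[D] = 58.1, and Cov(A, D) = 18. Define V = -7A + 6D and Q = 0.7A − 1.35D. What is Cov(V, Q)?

Cov(V, Q) = -278.81

By bilinearity, Cov(V, Q) = ac·Var[A] + bd·Var[D] + (ad+bc)·Cov(A, D), with a=-7, b=6, c=0.7, d=-1.35.
ac·Var[A] = (-7)·0.7·11 = -53.9
bd·Var[D] = 6·(-1.35)·58.1 = -470.61
(ad+bc)·Cov(A, D) = (13.65)·18 = 245.7
Cov(V, Q) = -53.9 + (-470.61) + 245.7 = -278.81.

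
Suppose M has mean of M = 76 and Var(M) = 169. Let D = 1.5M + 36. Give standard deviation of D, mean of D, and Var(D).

D = 1.5M + 36 is linear with a = 1.5, b = 36.
standard deviation of M = √169 = 13.
standard deviation of D = |a|·standard deviation of M = |1.5|·13 = 19.5.
mean of D = a·mean of M + b = 1.5·76 + 36 = 150.
Var(D) = a²·Var(M) = 1.5²·169 = 380.25 (the additive constant 36 does not affect variance).

standard deviation of D = 19.5, mean of D = 150, Var(D) = 380.25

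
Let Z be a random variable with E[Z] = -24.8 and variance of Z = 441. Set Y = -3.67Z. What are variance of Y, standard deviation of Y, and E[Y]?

Y = -3.67Z is linear with a = -3.67, b = 0.
variance of Y = a²·variance of Z = (-3.67)²·441 = 5939.7849.
standard deviation of Z = √441 = 21.
standard deviation of Y = |a|·standard deviation of Z = |-3.67|·21 = 77.07.
E[Y] = a·E[Z] + b = (-3.67)·(-24.8) = 91.016.

variance of Y = 5939.7849, standard deviation of Y = 77.07, E[Y] = 91.016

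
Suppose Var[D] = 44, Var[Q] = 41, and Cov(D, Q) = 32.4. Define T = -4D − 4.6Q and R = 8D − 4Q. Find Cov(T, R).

By bilinearity, Cov(T, R) = ac·Var[D] + bd·Var[Q] + (ad+bc)·Cov(D, Q), with a=-4, b=-4.6, c=8, d=-4.
ac·Var[D] = (-4)·8·44 = -1408
bd·Var[Q] = (-4.6)·(-4)·41 = 754.4
(ad+bc)·Cov(D, Q) = (-20.8)·32.4 = -673.92
Cov(T, R) = -1408 + 754.4 + (-673.92) = -1327.52.

Cov(T, R) = -1327.52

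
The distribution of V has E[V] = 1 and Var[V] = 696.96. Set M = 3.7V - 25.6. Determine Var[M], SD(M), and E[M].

Var[M] = 9541.3824, SD(M) = 97.68, E[M] = -21.9

M = 3.7V - 25.6 is linear with a = 3.7, b = -25.6.
Var[M] = a²·Var[V] = 3.7²·696.96 = 9541.3824 (the additive constant -25.6 does not affect variance).
SD(V) = √696.96 = 26.4.
SD(M) = |a|·SD(V) = |3.7|·26.4 = 97.68.
E[M] = a·E[V] + b = 3.7·1 + (-25.6) = -21.9.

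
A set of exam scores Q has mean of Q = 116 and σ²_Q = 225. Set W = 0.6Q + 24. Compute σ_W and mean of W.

σ_W = 9, mean of W = 93.6

W = 0.6Q + 24 is linear with a = 0.6, b = 24.
σ_Q = √225 = 15.
σ_W = |a|·σ_Q = |0.6|·15 = 9.
mean of W = a·mean of Q + b = 0.6·116 + 24 = 93.6.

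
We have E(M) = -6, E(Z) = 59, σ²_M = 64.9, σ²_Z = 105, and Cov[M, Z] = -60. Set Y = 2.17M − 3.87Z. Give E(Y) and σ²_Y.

E(Y) = 2.17·E(M) + (-3.87)·E(Z) = 2.17·(-6) + (-3.87)·59 = -241.35.
σ²_Y = a²·σ²_M + b²·σ²_Z + 2ab·Cov[M, Z] with a = 2.17, b = -3.87.
= 2.17²·64.9 + (-3.87)²·105 + 2·2.17·(-3.87)·(-60)
= 305.60761 + 1572.5745 + 1007.748 = 2885.93011.

E(Y) = -241.35, σ²_Y = 2885.93011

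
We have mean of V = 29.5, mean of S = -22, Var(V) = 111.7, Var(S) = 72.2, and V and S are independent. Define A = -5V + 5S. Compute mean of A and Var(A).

mean of A = (-5)·mean of V + 5·mean of S = (-5)·29.5 + 5·(-22) = -257.5.
Var(A) = a²·Var(V) + b²·Var(S) + 2ab·covariance of V and S with a = -5, b = 5.
Independence gives covariance of V and S = 0.
= (-5)²·111.7 + 5²·72.2 + 2·(-5)·5·0
= 2792.5 + 1805 + 0 = 4597.5.

mean of A = -257.5, Var(A) = 4597.5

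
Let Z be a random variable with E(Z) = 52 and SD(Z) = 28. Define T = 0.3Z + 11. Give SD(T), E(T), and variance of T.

T = 0.3Z + 11 is linear with a = 0.3, b = 11.
SD(T) = |a|·SD(Z) = |0.3|·28 = 8.4.
E(T) = a·E(Z) + b = 0.3·52 + 11 = 26.6.
variance of Z = 28² = 784.
variance of T = a²·variance of Z = 0.3²·784 = 70.56 (the additive constant 11 does not affect variance).

SD(T) = 8.4, E(T) = 26.6, variance of T = 70.56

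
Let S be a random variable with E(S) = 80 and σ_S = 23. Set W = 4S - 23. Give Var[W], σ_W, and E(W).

W = 4S - 23 is linear with a = 4, b = -23.
Var[S] = 23² = 529.
Var[W] = a²·Var[S] = 4²·529 = 8464 (the additive constant -23 does not affect variance).
σ_W = |a|·σ_S = |4|·23 = 92.
E(W) = a·E(S) + b = 4·80 + (-23) = 297.

Var[W] = 8464, σ_W = 92, E(W) = 297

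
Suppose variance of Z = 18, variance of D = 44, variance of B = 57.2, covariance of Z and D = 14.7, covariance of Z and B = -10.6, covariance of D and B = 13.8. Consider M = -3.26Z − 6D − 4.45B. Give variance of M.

variance of M = 3912.4354

variance of M = a²·variance of Z + b²·variance of D + c²·variance of B + 2ab·covariance of Z and D + 2ac·covariance of Z and B + 2bc·covariance of D and B, with a = -3.26, b = -6, c = -4.45.
= 191.2968 + 1584 + 1132.703 + 575.064 + (-307.5484) + 736.92
= 3912.4354.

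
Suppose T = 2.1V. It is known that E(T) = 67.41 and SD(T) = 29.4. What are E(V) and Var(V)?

E(V) = 32.1, Var(V) = 196

From T = 2.1V: E(T) = a·E(V) + b, so E(V) = (E(T) − b)/a = (67.41 − 0)/2.1 = 32.1.
Var(T) = 29.4² = 864.36.
Var(T) = a²·Var(V), so Var(V) = 864.36/2.1² = 196.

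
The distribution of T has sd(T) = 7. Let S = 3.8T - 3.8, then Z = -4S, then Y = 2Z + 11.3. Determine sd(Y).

sd(Y) = 212.8

sd(S) = |3.8|·7 = 26.6.
sd(Z) = |-4|·26.6 = 106.4.
sd(Y) = |2|·106.4 = 212.8.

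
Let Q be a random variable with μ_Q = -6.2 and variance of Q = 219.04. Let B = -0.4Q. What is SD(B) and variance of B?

SD(B) = 5.92, variance of B = 35.0464

B = -0.4Q is linear with a = -0.4, b = 0.
SD(Q) = √219.04 = 14.8.
SD(B) = |a|·SD(Q) = |-0.4|·14.8 = 5.92.
variance of B = a²·variance of Q = (-0.4)²·219.04 = 35.0464.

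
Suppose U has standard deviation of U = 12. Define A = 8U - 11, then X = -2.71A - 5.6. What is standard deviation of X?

standard deviation of A = |8|·12 = 96.
standard deviation of X = |-2.71|·96 = 260.16.

standard deviation of X = 260.16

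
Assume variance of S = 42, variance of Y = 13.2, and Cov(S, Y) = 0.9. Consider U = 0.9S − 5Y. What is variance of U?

variance of U = a²·variance of S + b²·variance of Y + 2ab·Cov(S, Y) with a = 0.9, b = -5.
= 0.9²·42 + (-5)²·13.2 + 2·0.9·(-5)·0.9
= 34.02 + 330 + (-8.1) = 355.92.

variance of U = 355.92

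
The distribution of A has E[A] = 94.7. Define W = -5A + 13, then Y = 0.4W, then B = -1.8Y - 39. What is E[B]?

E[W] = (-5)·94.7 + 13 = -460.5.
E[Y] = 0.4·(-460.5) = -184.2.
E[B] = (-1.8)·(-184.2) + (-39) = 292.56.

E[B] = 292.56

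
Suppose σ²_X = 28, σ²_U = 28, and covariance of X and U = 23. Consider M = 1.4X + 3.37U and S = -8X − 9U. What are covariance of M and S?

covariance of M and S = -2072.72

By bilinearity, covariance of M and S = ac·σ²_X + bd·σ²_U + (ad+bc)·covariance of X and U, with a=1.4, b=3.37, c=-8, d=-9.
ac·σ²_X = 1.4·(-8)·28 = -313.6
bd·σ²_U = 3.37·(-9)·28 = -849.24
(ad+bc)·covariance of X and U = (-39.56)·23 = -909.88
covariance of M and S = -313.6 + (-849.24) + (-909.88) = -2072.72.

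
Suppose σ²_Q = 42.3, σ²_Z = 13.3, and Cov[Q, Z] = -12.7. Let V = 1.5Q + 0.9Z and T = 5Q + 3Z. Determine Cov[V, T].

By bilinearity, Cov[V, T] = ac·σ²_Q + bd·σ²_Z + (ad+bc)·Cov[Q, Z], with a=1.5, b=0.9, c=5, d=3.
ac·σ²_Q = 1.5·5·42.3 = 317.25
bd·σ²_Z = 0.9·3·13.3 = 35.91
(ad+bc)·Cov[Q, Z] = (9)·(-12.7) = -114.3
Cov[V, T] = 317.25 + 35.91 + (-114.3) = 238.86.

Cov[V, T] = 238.86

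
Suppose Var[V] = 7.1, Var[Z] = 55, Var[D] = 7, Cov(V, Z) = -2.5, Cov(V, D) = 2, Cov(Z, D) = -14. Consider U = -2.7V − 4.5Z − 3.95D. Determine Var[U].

Var[U] = 758.9365

Var[U] = a²·Var[V] + b²·Var[Z] + c²·Var[D] + 2ab·Cov(V, Z) + 2ac·Cov(V, D) + 2bc·Cov(Z, D), with a = -2.7, b = -4.5, c = -3.95.
= 51.759 + 1113.75 + 109.2175 + (-60.75) + 42.66 + (-497.7)
= 758.9365.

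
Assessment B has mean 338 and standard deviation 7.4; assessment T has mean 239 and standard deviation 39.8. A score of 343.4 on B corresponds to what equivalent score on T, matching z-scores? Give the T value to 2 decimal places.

T = 268.04

z = (343.4 − 338)/7.4 ≈ 0.7297.
T = 239 + z·39.8 = 239 + (343.4 − 338)·39.8/7.4 ≈ 268.04.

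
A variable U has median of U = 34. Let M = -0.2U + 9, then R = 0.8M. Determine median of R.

median of M = (-0.2)·34 + 9 = 2.2.
median of R = 0.8·2.2 = 1.76.

median of R = 1.76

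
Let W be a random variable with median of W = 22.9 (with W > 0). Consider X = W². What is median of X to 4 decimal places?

median of X = 524.41

W² is monotone on this domain, so median of X = square(22.9) = 524.41.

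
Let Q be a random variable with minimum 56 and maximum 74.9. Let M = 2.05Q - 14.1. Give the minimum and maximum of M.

min(M) = 100.7, max(M) = 139.445

a = 2.05 > 0, so min(M) = a·min(Q)+b = 2.05·56 + (-14.1) = 100.7 and max(M) = 2.05·74.9 + (-14.1) = 139.445.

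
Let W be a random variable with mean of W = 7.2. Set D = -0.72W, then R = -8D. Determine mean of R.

mean of D = (-0.72)·7.2 = -5.184.
mean of R = (-8)·(-5.184) = 41.472.

mean of R = 41.472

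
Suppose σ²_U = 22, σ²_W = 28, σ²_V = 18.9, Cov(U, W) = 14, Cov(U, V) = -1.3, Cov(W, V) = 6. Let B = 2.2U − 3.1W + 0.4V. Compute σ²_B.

σ²_B = 170.456

σ²_B = a²·σ²_U + b²·σ²_W + c²·σ²_V + 2ab·Cov(U, W) + 2ac·Cov(U, V) + 2bc·Cov(W, V), with a = 2.2, b = -3.1, c = 0.4.
= 106.48 + 269.08 + 3.024 + (-190.96) + (-2.288) + (-14.88)
= 170.456.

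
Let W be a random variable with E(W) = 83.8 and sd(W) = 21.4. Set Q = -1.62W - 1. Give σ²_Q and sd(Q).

Q = -1.62W - 1 is linear with a = -1.62, b = -1.
σ²_W = 21.4² = 457.96.
σ²_Q = a²·σ²_W = (-1.62)²·457.96 = 1201.870224 (the additive constant -1 does not affect variance).
sd(Q) = |a|·sd(W) = |-1.62|·21.4 = 34.668.

σ²_Q = 1201.870224, sd(Q) = 34.668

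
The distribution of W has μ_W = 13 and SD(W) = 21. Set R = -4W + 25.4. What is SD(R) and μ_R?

R = -4W + 25.4 is linear with a = -4, b = 25.4.
SD(R) = |a|·SD(W) = |-4|·21 = 84.
μ_R = a·μ_W + b = (-4)·13 + 25.4 = -26.6.

SD(R) = 84, μ_R = -26.6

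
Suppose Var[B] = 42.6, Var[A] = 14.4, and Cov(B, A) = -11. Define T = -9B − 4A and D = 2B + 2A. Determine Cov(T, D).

By bilinearity, Cov(T, D) = ac·Var[B] + bd·Var[A] + (ad+bc)·Cov(B, A), with a=-9, b=-4, c=2, d=2.
ac·Var[B] = (-9)·2·42.6 = -766.8
bd·Var[A] = (-4)·2·14.4 = -115.2
(ad+bc)·Cov(B, A) = (-26)·(-11) = 286
Cov(T, D) = -766.8 + (-115.2) + 286 = -596.

Cov(T, D) = -596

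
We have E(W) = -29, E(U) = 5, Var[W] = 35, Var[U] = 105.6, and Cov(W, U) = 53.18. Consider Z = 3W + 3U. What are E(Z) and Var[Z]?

E(Z) = -72, Var[Z] = 2222.64

E(Z) = 3·E(W) + 3·E(U) = 3·(-29) + 3·5 = -72.
Var[Z] = a²·Var[W] + b²·Var[U] + 2ab·Cov(W, U) with a = 3, b = 3.
= 3²·35 + 3²·105.6 + 2·3·3·53.18
= 315 + 950.4 + 957.24 = 2222.64.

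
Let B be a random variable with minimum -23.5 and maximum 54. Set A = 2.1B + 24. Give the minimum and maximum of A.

min(A) = -25.35, max(A) = 137.4

a = 2.1 > 0, so min(A) = a·min(B)+b = 2.1·(-23.5) + 24 = -25.35 and max(A) = 2.1·54 + 24 = 137.4.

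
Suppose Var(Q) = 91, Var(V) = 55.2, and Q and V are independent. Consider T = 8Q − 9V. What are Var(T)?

Var(T) = a²·Var(Q) + b²·Var(V) + 2ab·Cov(Q, V) with a = 8, b = -9.
Independence gives Cov(Q, V) = 0.
= 8²·91 + (-9)²·55.2 + 2·8·(-9)·0
= 5824 + 4471.2 + 0 = 10295.2.

Var(T) = 10295.2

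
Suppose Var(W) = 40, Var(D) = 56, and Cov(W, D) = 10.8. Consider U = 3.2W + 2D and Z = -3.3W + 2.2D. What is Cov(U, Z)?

Cov(U, Z) = -171.248

By bilinearity, Cov(U, Z) = ac·Var(W) + bd·Var(D) + (ad+bc)·Cov(W, D), with a=3.2, b=2, c=-3.3, d=2.2.
ac·Var(W) = 3.2·(-3.3)·40 = -422.4
bd·Var(D) = 2·2.2·56 = 246.4
(ad+bc)·Cov(W, D) = (0.44)·10.8 = 4.752
Cov(U, Z) = -422.4 + 246.4 + 4.752 = -171.248.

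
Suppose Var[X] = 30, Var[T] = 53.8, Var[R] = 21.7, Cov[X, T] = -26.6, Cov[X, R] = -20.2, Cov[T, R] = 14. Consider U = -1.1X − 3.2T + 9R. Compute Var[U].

Var[U] = a²·Var[X] + b²·Var[T] + c²·Var[R] + 2ab·Cov[X, T] + 2ac·Cov[X, R] + 2bc·Cov[T, R], with a = -1.1, b = -3.2, c = 9.
= 36.3 + 550.912 + 1757.7 + (-187.264) + 399.96 + (-806.4)
= 1751.208.

Var[U] = 1751.208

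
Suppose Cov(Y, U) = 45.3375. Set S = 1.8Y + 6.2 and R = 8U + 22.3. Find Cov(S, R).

Cov(S, R) = a·c·Cov(Y, U) = 1.8·8·45.3375 = 652.86. Additive constants drop out.

Cov(S, R) = 652.86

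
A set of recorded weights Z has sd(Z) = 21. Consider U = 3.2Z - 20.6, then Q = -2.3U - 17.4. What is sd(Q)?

sd(Q) = 154.56

sd(U) = |3.2|·21 = 67.2.
sd(Q) = |-2.3|·67.2 = 154.56.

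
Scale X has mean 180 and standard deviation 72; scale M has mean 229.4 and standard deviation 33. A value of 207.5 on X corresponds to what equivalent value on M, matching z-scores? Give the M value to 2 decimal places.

M = 242.00

z = (207.5 − 180)/72 ≈ 0.3819.
M = 229.4 + z·33 = 229.4 + (207.5 − 180)·33/72 ≈ 242.00.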